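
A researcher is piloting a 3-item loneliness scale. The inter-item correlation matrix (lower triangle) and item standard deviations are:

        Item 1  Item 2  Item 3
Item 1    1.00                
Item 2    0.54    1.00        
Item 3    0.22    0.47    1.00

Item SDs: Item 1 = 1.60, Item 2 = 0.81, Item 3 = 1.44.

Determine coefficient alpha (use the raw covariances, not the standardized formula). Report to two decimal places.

α = 0.60

Σσ²ᵢ = 1.60² + 0.81² + 1.44² = 5.2897
Covariances σ_ij = r_ij · s_i · s_j:
  σ(Item 1,Item 2) = 0.54 × 1.60 × 0.81 = 0.6998
  σ(Item 1,Item 3) = 0.22 × 1.60 × 1.44 = 0.5069
  σ(Item 2,Item 3) = 0.47 × 0.81 × 1.44 = 0.5482
σ²_T = Σσ²ᵢ + 2·Σσ_ij = 5.2897 + 2 × 1.7549 = 8.7995
α = (3/2)·(1 − 5.2897/8.7995) = 0.60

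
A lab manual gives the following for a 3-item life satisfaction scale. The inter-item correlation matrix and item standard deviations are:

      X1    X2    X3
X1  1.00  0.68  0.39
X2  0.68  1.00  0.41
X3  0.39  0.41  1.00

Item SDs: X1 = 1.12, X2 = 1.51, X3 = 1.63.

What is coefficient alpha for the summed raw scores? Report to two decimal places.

α = 0.72

Σσ²ᵢ = 1.12² + 1.51² + 1.63² = 6.1914
Covariances σ_ij = r_ij · s_i · s_j:
  σ(X1,X2) = 0.68 × 1.12 × 1.51 = 1.1500
  σ(X1,X3) = 0.39 × 1.12 × 1.63 = 0.7120
  σ(X2,X3) = 0.41 × 1.51 × 1.63 = 1.0091
σ²_T = Σσ²ᵢ + 2·Σσ_ij = 6.1914 + 2 × 2.8711 = 11.9336
α = (3/2)·(1 − 6.1914/11.9336) = 0.72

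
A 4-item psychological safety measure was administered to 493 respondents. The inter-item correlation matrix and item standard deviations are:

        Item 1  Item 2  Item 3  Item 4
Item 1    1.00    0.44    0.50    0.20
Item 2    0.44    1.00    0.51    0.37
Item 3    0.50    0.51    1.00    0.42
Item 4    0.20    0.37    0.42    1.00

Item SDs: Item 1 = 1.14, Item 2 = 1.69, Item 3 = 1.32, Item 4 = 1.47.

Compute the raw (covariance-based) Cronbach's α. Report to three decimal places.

α = 0.725

Σσ²ᵢ = 1.14² + 1.69² + 1.32² + 1.47² = 8.0590
Covariances σ_ij = r_ij · s_i · s_j:
  σ(Item 1,Item 2) = 0.44 × 1.14 × 1.69 = 0.8477
  σ(Item 1,Item 3) = 0.50 × 1.14 × 1.32 = 0.7524
  σ(Item 1,Item 4) = 0.20 × 1.14 × 1.47 = 0.3352
  σ(Item 2,Item 3) = 0.51 × 1.69 × 1.32 = 1.1377
  σ(Item 2,Item 4) = 0.37 × 1.69 × 1.47 = 0.9192
  σ(Item 3,Item 4) = 0.42 × 1.32 × 1.47 = 0.8150
σ²_T = Σσ²ᵢ + 2·Σσ_ij = 8.0590 + 2 × 4.8072 = 17.6734
α = (4/3)·(1 − 8.0590/17.6734) = 0.725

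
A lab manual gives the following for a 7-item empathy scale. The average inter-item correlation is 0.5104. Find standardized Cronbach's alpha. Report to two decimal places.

standardized Cronbach's alpha = 0.88

Standardized α = k·r̄ / (1 + (k−1)·r̄) = 7 × 0.5104 / (1 + 6 × 0.5104)
  = 3.5728 / 4.0624 = 0.88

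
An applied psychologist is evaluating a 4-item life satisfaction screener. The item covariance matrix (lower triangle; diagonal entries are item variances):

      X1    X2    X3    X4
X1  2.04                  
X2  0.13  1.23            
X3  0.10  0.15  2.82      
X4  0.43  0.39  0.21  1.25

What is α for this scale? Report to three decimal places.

Σσ²ᵢ = 2.04 + 1.23 + 2.82 + 1.25 = 7.34
Sum of off-diagonal covariances = 1.41
σ²_total = 7.34 + 2 × 1.41 = 10.16
α = (k/(k−1))·(1 − Σσ²ᵢ/σ²_total) = (4/3)·(1 − 7.34/10.16) = 0.370

α = 0.370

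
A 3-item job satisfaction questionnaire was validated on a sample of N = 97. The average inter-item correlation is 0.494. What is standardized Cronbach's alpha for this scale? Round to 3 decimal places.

Standardized α = k·r̄ / (1 + (k−1)·r̄) = 3 × 0.494 / (1 + 2 × 0.494)
  = 1.4820 / 1.9880 = 0.745

α = 0.745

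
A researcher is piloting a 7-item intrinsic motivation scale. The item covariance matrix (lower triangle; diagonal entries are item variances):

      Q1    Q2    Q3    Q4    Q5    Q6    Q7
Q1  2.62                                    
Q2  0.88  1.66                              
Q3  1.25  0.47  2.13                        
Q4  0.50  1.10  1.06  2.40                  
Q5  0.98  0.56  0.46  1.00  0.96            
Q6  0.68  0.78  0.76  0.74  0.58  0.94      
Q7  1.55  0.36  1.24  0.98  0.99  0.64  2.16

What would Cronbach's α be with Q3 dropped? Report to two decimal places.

Cronbach's α = 0.84

Remaining items: Q1, Q2, Q4, Q5, Q6, Q7 (k = 6).
Σσ²ᵢ = 2.62 + 1.66 + 2.40 + 0.96 + 0.94 + 2.16 = 10.74
σ²_total = 10.74 + 2 × 12.32 = 35.38
α (item deleted) = (6/5)·(1 − 10.74/35.38) = 0.84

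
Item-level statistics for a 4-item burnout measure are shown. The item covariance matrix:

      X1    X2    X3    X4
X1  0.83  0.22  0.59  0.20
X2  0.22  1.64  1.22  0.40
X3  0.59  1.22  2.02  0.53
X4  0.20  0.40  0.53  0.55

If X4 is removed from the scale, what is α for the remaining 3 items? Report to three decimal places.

Remaining items: X1, X2, X3 (k = 3).
Σσ²ᵢ = 0.83 + 1.64 + 2.02 = 4.49
total variance = 4.49 + 2 × 2.03 = 8.55
α (item deleted) = (3/2)·(1 − 4.49/8.55) = 0.712

α = 0.712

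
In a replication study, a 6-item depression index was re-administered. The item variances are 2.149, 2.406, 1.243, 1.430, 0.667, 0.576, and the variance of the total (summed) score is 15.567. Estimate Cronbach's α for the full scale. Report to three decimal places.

α = 0.547

Σσᵢ² = 2.149 + 2.406 + 1.243 + 1.430 + 0.667 + 0.576 = 8.471
α = (k/(k−1))·(1 − Σσᵢ²/total variance) = (6/5)·(1 − 8.471/15.567) = 0.547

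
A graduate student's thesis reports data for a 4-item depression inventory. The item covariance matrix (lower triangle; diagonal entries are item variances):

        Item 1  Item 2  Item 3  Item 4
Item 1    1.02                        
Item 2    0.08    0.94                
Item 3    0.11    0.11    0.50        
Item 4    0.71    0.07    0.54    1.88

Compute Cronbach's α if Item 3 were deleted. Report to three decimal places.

Cronbach's α = 0.464

Remaining items: Item 1, Item 2, Item 4 (k = 3).
Σσᵢ² = 1.02 + 0.94 + 1.88 = 3.84
Var(T) = 3.84 + 2 × 0.86 = 5.56
α (item deleted) = (3/2)·(1 − 3.84/5.56) = 0.464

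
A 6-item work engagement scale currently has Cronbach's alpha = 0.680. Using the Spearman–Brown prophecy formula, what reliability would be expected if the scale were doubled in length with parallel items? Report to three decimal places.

Length factor m = 2
α' = m·α / (1 + (m−1)·α)
   = 2 × 0.680 / (1 + (2 − 1) × 0.680)
   = 1.3600 / 1.6800 = 0.810

predicted reliability = 0.810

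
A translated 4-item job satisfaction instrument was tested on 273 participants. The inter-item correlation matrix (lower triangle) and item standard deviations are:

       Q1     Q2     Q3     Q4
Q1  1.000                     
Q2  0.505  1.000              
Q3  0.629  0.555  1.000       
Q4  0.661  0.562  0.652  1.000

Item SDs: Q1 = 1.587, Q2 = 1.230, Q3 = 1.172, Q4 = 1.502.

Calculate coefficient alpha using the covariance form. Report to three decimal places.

α = 0.849

Σσ²ᵢ = 1.587² + 1.230² + 1.172² + 1.502² = 7.6611
Covariances σ_ij = r_ij · s_i · s_j:
  σ(Q1,Q2) = 0.505 × 1.587 × 1.230 = 0.9858
  σ(Q1,Q3) = 0.629 × 1.587 × 1.172 = 1.1699
  σ(Q1,Q4) = 0.661 × 1.587 × 1.502 = 1.5756
  σ(Q2,Q3) = 0.555 × 1.230 × 1.172 = 0.8001
  σ(Q2,Q4) = 0.562 × 1.230 × 1.502 = 1.0383
  σ(Q3,Q4) = 0.652 × 1.172 × 1.502 = 1.1477
σ²_T = Σσ²ᵢ + 2·Σσ_ij = 7.6611 + 2 × 6.7174 = 21.0959
α = (4/3)·(1 − 7.6611/21.0959) = 0.849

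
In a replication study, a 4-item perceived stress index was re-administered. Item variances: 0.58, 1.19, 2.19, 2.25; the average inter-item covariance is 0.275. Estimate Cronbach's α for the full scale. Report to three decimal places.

Σσ²ᵢ = 0.58 + 1.19 + 2.19 + 2.25 = 6.21
Sum of the 6 distinct covariances = 6 × 0.275 = 1.650
σ²_total = Σσ²ᵢ + 2·Σcov = 6.21 + 2 × 1.650 = 9.510
α = (4/3)·(1 − 6.21/9.510) = 0.463

Cronbach's α = 0.463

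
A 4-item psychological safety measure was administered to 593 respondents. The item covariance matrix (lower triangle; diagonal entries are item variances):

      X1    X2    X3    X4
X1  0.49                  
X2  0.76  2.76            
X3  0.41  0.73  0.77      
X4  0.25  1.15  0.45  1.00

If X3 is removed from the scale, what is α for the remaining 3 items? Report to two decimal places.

α = 0.76

Remaining items: X1, X2, X4 (k = 3).
Σσ²ᵢ = 0.49 + 2.76 + 1.00 = 4.25
σ²_T = 4.25 + 2 × 2.16 = 8.57
α (item deleted) = (3/2)·(1 − 4.25/8.57) = 0.76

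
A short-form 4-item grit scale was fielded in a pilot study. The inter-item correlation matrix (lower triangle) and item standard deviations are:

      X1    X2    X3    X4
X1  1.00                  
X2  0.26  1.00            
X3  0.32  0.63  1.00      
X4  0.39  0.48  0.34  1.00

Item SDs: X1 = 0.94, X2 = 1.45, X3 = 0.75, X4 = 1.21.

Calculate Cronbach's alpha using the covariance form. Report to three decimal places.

Σσ²ᵢ = 0.94² + 1.45² + 0.75² + 1.21² = 5.0127
Covariances σ_ij = r_ij · s_i · s_j:
  σ(X1,X2) = 0.26 × 0.94 × 1.45 = 0.3544
  σ(X1,X3) = 0.32 × 0.94 × 0.75 = 0.2256
  σ(X1,X4) = 0.39 × 0.94 × 1.21 = 0.4436
  σ(X2,X3) = 0.63 × 1.45 × 0.75 = 0.6851
  σ(X2,X4) = 0.48 × 1.45 × 1.21 = 0.8422
  σ(X3,X4) = 0.34 × 0.75 × 1.21 = 0.3085
σ²_T = Σσ²ᵢ + 2·Σσ_ij = 5.0127 + 2 × 2.8594 = 10.7315
α = (4/3)·(1 − 5.0127/10.7315) = 0.711

Cronbach's alpha = 0.711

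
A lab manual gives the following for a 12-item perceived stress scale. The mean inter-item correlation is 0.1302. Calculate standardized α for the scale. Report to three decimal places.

α = 0.642

Standardized α = k·r̄ / (1 + (k−1)·r̄) = 12 × 0.1302 / (1 + 11 × 0.1302)
  = 1.5624 / 2.4322 = 0.642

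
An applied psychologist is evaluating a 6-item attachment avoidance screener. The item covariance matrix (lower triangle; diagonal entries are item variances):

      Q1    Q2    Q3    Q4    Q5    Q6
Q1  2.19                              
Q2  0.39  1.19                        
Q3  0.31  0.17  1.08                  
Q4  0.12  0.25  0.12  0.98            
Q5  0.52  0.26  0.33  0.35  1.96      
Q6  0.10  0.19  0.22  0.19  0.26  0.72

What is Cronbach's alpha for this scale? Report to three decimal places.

Σσ²ᵢ = 2.19 + 1.19 + 1.08 + 0.98 + 1.96 + 0.72 = 8.12
Sum of off-diagonal covariances = 3.78
total variance = 8.12 + 2 × 3.78 = 15.68
α = (k/(k−1))·(1 − Σσ²ᵢ/total variance) = (6/5)·(1 − 8.12/15.68) = 0.579

Cronbach's alpha = 0.579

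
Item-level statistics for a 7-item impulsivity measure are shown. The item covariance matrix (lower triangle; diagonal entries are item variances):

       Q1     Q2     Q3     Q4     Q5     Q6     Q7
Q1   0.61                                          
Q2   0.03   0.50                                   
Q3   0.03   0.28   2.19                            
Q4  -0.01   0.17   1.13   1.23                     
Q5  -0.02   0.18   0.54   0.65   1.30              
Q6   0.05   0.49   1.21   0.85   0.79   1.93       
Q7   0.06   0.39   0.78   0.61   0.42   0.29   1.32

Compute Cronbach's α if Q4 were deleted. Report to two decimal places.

Remaining items: Q1, Q2, Q3, Q5, Q6, Q7 (k = 6).
Σσ²ᵢ = 0.61 + 0.50 + 2.19 + 1.30 + 1.93 + 1.32 = 7.85
σ²_T = 7.85 + 2 × 5.52 = 18.89
α (item deleted) = (6/5)·(1 − 7.85/18.89) = 0.70

Cronbach's α = 0.70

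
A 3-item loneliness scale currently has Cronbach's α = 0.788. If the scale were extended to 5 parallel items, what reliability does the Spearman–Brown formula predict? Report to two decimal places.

Length factor m = 5/3 = 1.6667
α' = m·α / (1 + (m−1)·α)
   = 5/3 × 0.788 / (1 + (5/3 − 1) × 0.788)
   = 1.3133 / 1.5253 = 0.86

predicted reliability = 0.86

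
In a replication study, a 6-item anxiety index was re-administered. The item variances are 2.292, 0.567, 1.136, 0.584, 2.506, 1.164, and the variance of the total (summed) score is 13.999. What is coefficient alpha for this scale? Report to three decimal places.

α = 0.493

Σσ²ᵢ = 2.292 + 0.567 + 1.136 + 0.584 + 2.506 + 1.164 = 8.249
α = (k/(k−1))·(1 − Σσ²ᵢ/Var(T)) = (6/5)·(1 − 8.249/13.999) = 0.493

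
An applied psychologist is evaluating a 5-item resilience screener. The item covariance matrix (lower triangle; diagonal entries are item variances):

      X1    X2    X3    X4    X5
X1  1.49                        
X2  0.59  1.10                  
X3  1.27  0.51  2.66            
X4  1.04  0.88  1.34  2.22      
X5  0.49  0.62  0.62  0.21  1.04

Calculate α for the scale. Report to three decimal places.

α = 0.800

Σσ²ᵢ = 1.49 + 1.10 + 2.66 + 2.22 + 1.04 = 8.51
Sum of the distinct covariances = 7.57
Var(T) = 8.51 + 2 × 7.57 = 23.65
α = (k/(k−1))·(1 − Σσ²ᵢ/Var(T)) = (5/4)·(1 − 8.51/23.65) = 0.800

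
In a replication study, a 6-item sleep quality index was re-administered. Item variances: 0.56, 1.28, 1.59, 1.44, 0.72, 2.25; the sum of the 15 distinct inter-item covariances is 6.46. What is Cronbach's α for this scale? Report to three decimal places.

α = 0.747

Σσᵢ² = 0.56 + 1.28 + 1.59 + 1.44 + 0.72 + 2.25 = 7.84
Sum of distinct covariances = 6.46
σ²_T = Σσᵢ² + 2·Σcov = 7.84 + 2 × 6.46 = 20.76
α = (6/5)·(1 − 7.84/20.76) = 0.747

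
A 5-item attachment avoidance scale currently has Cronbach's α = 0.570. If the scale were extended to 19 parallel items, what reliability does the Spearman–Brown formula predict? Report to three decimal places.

predicted reliability = 0.834

Length factor m = 19/5 = 3.8000
α' = m·α / (1 + (m−1)·α)
   = 19/5 × 0.570 / (1 + (19/5 − 1) × 0.570)
   = 2.1660 / 2.5960 = 0.834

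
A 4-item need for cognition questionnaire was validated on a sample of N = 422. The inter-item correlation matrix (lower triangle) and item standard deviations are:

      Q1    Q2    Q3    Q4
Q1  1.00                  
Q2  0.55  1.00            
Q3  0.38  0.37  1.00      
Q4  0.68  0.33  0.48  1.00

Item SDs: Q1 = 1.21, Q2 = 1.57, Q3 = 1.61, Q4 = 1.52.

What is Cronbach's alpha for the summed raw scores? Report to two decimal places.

Cronbach's alpha = 0.76

Σσ²ᵢ = 1.21² + 1.57² + 1.61² + 1.52² = 8.8315
Covariances σ_ij = r_ij · s_i · s_j:
  σ(Q1,Q2) = 0.55 × 1.21 × 1.57 = 1.0448
  σ(Q1,Q3) = 0.38 × 1.21 × 1.61 = 0.7403
  σ(Q1,Q4) = 0.68 × 1.21 × 1.52 = 1.2507
  σ(Q2,Q3) = 0.37 × 1.57 × 1.61 = 0.9352
  σ(Q2,Q4) = 0.33 × 1.57 × 1.52 = 0.7875
  σ(Q3,Q4) = 0.48 × 1.61 × 1.52 = 1.1747
σ²_T = Σσ²ᵢ + 2·Σσ_ij = 8.8315 + 2 × 5.9332 = 20.6979
α = (4/3)·(1 − 8.8315/20.6979) = 0.76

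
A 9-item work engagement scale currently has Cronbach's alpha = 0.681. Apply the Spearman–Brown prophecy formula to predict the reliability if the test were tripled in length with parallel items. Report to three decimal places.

Length factor m = 3
α' = m·α / (1 + (m−1)·α)
   = 3 × 0.681 / (1 + (3 − 1) × 0.681)
   = 2.0430 / 2.3620 = 0.865

predicted reliability = 0.865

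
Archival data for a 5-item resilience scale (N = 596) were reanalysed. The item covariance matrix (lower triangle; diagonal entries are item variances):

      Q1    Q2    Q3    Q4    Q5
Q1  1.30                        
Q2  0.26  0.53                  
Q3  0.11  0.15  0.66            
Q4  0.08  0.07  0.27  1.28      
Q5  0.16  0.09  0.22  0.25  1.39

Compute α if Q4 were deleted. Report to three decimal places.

α = 0.451

Remaining items: Q1, Q2, Q3, Q5 (k = 4).
sum of item variances = 1.30 + 0.53 + 0.66 + 1.39 = 3.88
total variance = 3.88 + 2 × 0.99 = 5.86
α (item deleted) = (4/3)·(1 − 3.88/5.86) = 0.451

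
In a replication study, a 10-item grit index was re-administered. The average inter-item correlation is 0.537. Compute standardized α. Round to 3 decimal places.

α = 0.921

Standardized α = k·r̄ / (1 + (k−1)·r̄) = 10 × 0.537 / (1 + 9 × 0.537)
  = 5.3700 / 5.8330 = 0.921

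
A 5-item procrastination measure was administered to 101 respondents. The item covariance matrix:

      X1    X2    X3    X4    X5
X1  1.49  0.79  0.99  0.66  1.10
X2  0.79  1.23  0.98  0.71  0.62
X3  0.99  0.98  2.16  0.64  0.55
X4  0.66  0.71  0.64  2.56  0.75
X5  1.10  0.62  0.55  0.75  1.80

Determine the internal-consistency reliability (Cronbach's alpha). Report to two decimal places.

Σσ²ᵢ = 1.49 + 1.23 + 2.16 + 2.56 + 1.80 = 9.24
Sum of the distinct covariances = 7.79
Var(T) = 9.24 + 2 × 7.79 = 24.82
α = (k/(k−1))·(1 − Σσ²ᵢ/Var(T)) = (5/4)·(1 − 9.24/24.82) = 0.78

α = 0.78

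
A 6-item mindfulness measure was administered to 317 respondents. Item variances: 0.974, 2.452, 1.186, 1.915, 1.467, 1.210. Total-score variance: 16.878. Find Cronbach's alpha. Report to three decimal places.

Cronbach's alpha = 0.546

ΣVar(i) = 0.974 + 2.452 + 1.186 + 1.915 + 1.467 + 1.210 = 9.204
α = (k/(k−1))·(1 − ΣVar(i)/σ²_total) = (6/5)·(1 − 9.204/16.878) = 0.546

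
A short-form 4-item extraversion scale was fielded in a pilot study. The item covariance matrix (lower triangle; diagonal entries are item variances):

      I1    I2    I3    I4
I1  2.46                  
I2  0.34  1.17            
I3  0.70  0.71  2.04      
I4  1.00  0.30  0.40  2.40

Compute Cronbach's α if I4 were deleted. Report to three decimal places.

Remaining items: I1, I2, I3 (k = 3).
ΣVar(i) = 2.46 + 1.17 + 2.04 = 5.67
total variance = 5.67 + 2 × 1.75 = 9.17
α (item deleted) = (3/2)·(1 − 5.67/9.17) = 0.573

Cronbach's α = 0.573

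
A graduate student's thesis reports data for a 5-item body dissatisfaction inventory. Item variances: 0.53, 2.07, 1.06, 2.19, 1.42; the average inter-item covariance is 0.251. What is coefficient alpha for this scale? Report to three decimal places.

ΣVar(i) = 0.53 + 2.07 + 1.06 + 2.19 + 1.42 = 7.27
Sum of the 10 distinct covariances = 10 × 0.251 = 2.510
σ²_T = ΣVar(i) + 2·Σcov = 7.27 + 2 × 2.510 = 12.290
α = (5/4)·(1 − 7.27/12.290) = 0.511

coefficient alpha = 0.511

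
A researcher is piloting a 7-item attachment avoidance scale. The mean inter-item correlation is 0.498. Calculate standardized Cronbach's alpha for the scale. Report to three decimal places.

α = 0.874

Standardized α = k·r̄ / (1 + (k−1)·r̄) = 7 × 0.498 / (1 + 6 × 0.498)
  = 3.4860 / 3.9880 = 0.874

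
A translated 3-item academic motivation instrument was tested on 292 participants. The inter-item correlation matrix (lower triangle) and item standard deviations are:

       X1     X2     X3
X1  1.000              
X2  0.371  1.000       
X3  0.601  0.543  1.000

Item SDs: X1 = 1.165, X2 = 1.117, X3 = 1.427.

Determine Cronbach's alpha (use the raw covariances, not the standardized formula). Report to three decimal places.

Σσ²ᵢ = 1.165² + 1.117² + 1.427² = 4.6412
Covariances σ_ij = r_ij · s_i · s_j:
  σ(X1,X2) = 0.371 × 1.165 × 1.117 = 0.4828
  σ(X1,X3) = 0.601 × 1.165 × 1.427 = 0.9991
  σ(X2,X3) = 0.543 × 1.117 × 1.427 = 0.8655
σ²_T = Σσ²ᵢ + 2·Σσ_ij = 4.6412 + 2 × 2.3474 = 9.3360
α = (3/2)·(1 − 4.6412/9.3360) = 0.754

Cronbach's alpha = 0.754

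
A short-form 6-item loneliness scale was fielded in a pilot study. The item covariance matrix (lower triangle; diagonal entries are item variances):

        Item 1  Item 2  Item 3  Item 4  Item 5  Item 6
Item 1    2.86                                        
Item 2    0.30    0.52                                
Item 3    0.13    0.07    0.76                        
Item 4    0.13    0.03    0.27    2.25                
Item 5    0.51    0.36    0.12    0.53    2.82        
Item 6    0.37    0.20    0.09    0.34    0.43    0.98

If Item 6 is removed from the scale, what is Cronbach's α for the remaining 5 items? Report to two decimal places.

Remaining items: Item 1, Item 2, Item 3, Item 4, Item 5 (k = 5).
Σσ²ᵢ = 2.86 + 0.52 + 0.76 + 2.25 + 2.82 = 9.21
Var(T) = 9.21 + 2 × 2.45 = 14.11
α (item deleted) = (5/4)·(1 − 9.21/14.11) = 0.43

α = 0.43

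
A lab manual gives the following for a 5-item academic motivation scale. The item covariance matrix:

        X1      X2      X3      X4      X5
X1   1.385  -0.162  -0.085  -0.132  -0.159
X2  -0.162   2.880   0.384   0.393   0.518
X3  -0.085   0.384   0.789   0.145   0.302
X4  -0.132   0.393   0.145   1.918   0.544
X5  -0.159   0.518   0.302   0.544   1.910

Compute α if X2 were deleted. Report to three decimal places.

Remaining items: X1, X3, X4, X5 (k = 4).
sum of item variances = 1.385 + 0.789 + 1.918 + 1.910 = 6.002
σ²_total = 6.002 + 2 × 0.615 = 7.232
α (item deleted) = (4/3)·(1 − 6.002/7.232) = 0.227

α = 0.227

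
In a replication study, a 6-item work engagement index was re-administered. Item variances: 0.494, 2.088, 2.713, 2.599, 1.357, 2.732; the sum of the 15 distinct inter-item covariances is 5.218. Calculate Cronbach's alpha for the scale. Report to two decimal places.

α = 0.56

Σσ²ᵢ = 0.494 + 2.088 + 2.713 + 2.599 + 1.357 + 2.732 = 11.983
Sum of distinct covariances = 5.218
total variance = Σσ²ᵢ + 2·Σcov = 11.983 + 2 × 5.218 = 22.419
α = (6/5)·(1 − 11.983/22.419) = 0.56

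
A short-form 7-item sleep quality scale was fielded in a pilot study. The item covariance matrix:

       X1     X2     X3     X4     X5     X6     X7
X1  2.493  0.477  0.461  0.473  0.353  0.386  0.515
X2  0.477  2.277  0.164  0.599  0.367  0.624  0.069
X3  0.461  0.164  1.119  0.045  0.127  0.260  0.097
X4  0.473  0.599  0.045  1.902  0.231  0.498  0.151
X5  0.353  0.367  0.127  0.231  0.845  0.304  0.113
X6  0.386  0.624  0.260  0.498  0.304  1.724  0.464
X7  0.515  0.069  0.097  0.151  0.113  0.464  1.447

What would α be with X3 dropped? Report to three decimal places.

Remaining items: X1, X2, X4, X5, X6, X7 (k = 6).
ΣVar(i) = 2.493 + 2.277 + 1.902 + 0.845 + 1.724 + 1.447 = 10.688
total variance = 10.688 + 2 × 5.624 = 21.936
α (item deleted) = (6/5)·(1 − 10.688/21.936) = 0.615

α = 0.615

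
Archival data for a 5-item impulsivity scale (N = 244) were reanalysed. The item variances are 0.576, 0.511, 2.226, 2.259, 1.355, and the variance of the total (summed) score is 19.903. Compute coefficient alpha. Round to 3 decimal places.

coefficient alpha = 0.815

Σσ²ᵢ = 0.576 + 0.511 + 2.226 + 2.259 + 1.355 = 6.927
α = (k/(k−1))·(1 − Σσ²ᵢ/total variance) = (5/4)·(1 − 6.927/19.903) = 0.815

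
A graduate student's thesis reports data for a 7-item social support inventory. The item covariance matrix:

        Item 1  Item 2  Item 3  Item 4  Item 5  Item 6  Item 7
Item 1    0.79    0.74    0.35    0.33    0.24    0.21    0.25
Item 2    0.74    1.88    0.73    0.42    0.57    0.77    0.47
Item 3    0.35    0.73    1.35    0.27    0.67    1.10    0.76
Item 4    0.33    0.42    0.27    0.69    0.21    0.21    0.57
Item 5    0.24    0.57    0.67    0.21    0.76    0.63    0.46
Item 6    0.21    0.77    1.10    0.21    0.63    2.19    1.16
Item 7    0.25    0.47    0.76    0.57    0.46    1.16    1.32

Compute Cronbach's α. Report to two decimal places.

ΣVar(i) = 0.79 + 1.88 + 1.35 + 0.69 + 0.76 + 2.19 + 1.32 = 8.98
Sum of the distinct covariances = 11.12
σ²_T = 8.98 + 2 × 11.12 = 31.22
α = (k/(k−1))·(1 − ΣVar(i)/σ²_T) = (7/6)·(1 − 8.98/31.22) = 0.83

Cronbach's α = 0.83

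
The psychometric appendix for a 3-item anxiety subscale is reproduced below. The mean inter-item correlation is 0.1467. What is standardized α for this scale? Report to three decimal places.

standardized α = 0.340

Standardized α = k·r̄ / (1 + (k−1)·r̄) = 3 × 0.1467 / (1 + 2 × 0.1467)
  = 0.4401 / 1.2934 = 0.340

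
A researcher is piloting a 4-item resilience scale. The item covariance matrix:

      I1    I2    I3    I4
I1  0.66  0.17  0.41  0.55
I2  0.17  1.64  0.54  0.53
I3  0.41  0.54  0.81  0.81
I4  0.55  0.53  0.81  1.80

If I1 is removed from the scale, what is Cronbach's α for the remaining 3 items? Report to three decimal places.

α = 0.704

Remaining items: I2, I3, I4 (k = 3).
Σσᵢ² = 1.64 + 0.81 + 1.80 = 4.25
σ²_T = 4.25 + 2 × 1.88 = 8.01
α (item deleted) = (3/2)·(1 − 4.25/8.01) = 0.704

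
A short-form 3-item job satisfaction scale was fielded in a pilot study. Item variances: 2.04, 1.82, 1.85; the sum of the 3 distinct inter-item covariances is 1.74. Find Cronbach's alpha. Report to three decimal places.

ΣVar(i) = 2.04 + 1.82 + 1.85 = 5.71
Sum of distinct covariances = 1.74
Var(T) = ΣVar(i) + 2·Σcov = 5.71 + 2 × 1.74 = 9.19
α = (3/2)·(1 − 5.71/9.19) = 0.568

α = 0.568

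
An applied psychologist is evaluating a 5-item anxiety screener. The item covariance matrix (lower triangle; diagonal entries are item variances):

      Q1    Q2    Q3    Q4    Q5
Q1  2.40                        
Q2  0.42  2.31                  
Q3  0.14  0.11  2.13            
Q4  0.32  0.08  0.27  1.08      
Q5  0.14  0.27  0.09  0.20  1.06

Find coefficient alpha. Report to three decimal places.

Σσᵢ² = 2.40 + 2.31 + 2.13 + 1.08 + 1.06 = 8.98
Sum of the distinct covariances = 2.04
total variance = 8.98 + 2 × 2.04 = 13.06
α = (k/(k−1))·(1 − Σσᵢ²/total variance) = (5/4)·(1 − 8.98/13.06) = 0.391

α = 0.391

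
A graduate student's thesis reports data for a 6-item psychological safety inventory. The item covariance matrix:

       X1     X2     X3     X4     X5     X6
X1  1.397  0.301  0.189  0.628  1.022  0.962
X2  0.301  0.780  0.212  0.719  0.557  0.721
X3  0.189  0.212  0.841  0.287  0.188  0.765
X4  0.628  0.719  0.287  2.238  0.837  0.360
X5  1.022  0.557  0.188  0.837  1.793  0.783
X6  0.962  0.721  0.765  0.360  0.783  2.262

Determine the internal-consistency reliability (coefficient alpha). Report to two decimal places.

ΣVar(i) = 1.397 + 0.780 + 0.841 + 2.238 + 1.793 + 2.262 = 9.311
Sum of the distinct covariances = 8.531
total variance = 9.311 + 2 × 8.531 = 26.373
α = (k/(k−1))·(1 − ΣVar(i)/total variance) = (6/5)·(1 − 9.311/26.373) = 0.78

α = 0.78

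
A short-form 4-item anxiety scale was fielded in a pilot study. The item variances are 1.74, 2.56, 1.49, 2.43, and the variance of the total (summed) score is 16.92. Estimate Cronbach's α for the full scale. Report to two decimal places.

ΣVar(i) = 1.74 + 2.56 + 1.49 + 2.43 = 8.22
α = (k/(k−1))·(1 − ΣVar(i)/σ²_T) = (4/3)·(1 − 8.22/16.92) = 0.69

α = 0.69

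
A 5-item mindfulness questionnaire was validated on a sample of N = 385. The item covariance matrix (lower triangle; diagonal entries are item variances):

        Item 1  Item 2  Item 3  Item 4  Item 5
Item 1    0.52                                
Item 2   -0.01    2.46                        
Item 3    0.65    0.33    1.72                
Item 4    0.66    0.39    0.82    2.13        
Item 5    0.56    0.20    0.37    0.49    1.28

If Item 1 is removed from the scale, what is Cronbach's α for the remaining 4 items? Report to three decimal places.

Cronbach's α = 0.542

Remaining items: Item 2, Item 3, Item 4, Item 5 (k = 4).
Σσ²ᵢ = 2.46 + 1.72 + 2.13 + 1.28 = 7.59
σ²_T = 7.59 + 2 × 2.60 = 12.79
α (item deleted) = (4/3)·(1 − 7.59/12.79) = 0.542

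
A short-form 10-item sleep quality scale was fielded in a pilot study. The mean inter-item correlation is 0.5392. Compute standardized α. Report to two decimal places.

standardized α = 0.92

Standardized α = k·r̄ / (1 + (k−1)·r̄) = 10 × 0.5392 / (1 + 9 × 0.5392)
  = 5.3920 / 5.8528 = 0.92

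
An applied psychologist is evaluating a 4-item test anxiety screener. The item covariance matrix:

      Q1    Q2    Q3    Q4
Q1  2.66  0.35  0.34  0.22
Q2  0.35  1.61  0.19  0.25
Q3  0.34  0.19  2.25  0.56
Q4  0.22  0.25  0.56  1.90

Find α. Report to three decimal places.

ΣVar(i) = 2.66 + 1.61 + 2.25 + 1.90 = 8.42
Sum of the distinct covariances = 1.91
σ²_total = 8.42 + 2 × 1.91 = 12.24
α = (k/(k−1))·(1 − ΣVar(i)/σ²_total) = (4/3)·(1 − 8.42/12.24) = 0.416

α = 0.416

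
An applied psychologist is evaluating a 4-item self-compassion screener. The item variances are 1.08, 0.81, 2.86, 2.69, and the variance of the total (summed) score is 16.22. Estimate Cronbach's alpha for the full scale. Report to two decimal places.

Cronbach's alpha = 0.72

ΣVar(i) = 1.08 + 0.81 + 2.86 + 2.69 = 7.44
α = (k/(k−1))·(1 − ΣVar(i)/σ²_T) = (4/3)·(1 − 7.44/16.22) = 0.72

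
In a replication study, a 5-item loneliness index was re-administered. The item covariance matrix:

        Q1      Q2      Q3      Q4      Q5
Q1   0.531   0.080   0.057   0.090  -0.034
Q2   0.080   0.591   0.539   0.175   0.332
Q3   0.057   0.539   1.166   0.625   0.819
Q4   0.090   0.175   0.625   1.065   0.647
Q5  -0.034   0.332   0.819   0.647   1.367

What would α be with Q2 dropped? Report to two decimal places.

Remaining items: Q1, Q3, Q4, Q5 (k = 4).
Σσᵢ² = 0.531 + 1.166 + 1.065 + 1.367 = 4.129
σ²_total = 4.129 + 2 × 2.204 = 8.537
α (item deleted) = (4/3)·(1 − 4.129/8.537) = 0.69

α = 0.69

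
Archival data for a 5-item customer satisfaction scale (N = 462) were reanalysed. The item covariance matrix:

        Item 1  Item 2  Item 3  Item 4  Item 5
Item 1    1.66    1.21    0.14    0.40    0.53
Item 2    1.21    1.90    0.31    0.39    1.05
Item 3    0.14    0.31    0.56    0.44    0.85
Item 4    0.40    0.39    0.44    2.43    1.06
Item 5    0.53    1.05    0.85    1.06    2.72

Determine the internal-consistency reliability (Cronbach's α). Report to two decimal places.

sum of item variances = 1.66 + 1.90 + 0.56 + 2.43 + 2.72 = 9.27
Σ_{i<j} σ_ij = 6.38
σ²_total = 9.27 + 2 × 6.38 = 22.03
α = (k/(k−1))·(1 − sum of item variances/σ²_total) = (5/4)·(1 − 9.27/22.03) = 0.72

α = 0.72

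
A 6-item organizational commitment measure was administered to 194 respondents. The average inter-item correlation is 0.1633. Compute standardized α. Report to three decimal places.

α = 0.539

Standardized α = k·r̄ / (1 + (k−1)·r̄) = 6 × 0.1633 / (1 + 5 × 0.1633)
  = 0.9798 / 1.8165 = 0.539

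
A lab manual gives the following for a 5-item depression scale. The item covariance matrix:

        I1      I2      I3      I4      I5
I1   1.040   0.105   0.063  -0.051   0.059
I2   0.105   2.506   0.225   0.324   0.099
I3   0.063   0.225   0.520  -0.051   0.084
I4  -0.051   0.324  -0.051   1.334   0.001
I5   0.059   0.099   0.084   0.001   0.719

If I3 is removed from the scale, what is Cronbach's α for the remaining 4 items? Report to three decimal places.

Remaining items: I1, I2, I4, I5 (k = 4).
sum of item variances = 1.040 + 2.506 + 1.334 + 0.719 = 5.599
σ²_total = 5.599 + 2 × 0.537 = 6.673
α (item deleted) = (4/3)·(1 − 5.599/6.673) = 0.215

Cronbach's α = 0.215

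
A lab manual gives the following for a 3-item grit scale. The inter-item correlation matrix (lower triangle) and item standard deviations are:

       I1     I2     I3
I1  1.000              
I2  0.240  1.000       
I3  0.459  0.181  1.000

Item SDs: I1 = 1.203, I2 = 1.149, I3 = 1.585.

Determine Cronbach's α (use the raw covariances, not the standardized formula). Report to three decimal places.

Σσ²ᵢ = 1.203² + 1.149² + 1.585² = 5.2796
Covariances σ_ij = r_ij · s_i · s_j:
  σ(I1,I2) = 0.240 × 1.203 × 1.149 = 0.3317
  σ(I1,I3) = 0.459 × 1.203 × 1.585 = 0.8752
  σ(I2,I3) = 0.181 × 1.149 × 1.585 = 0.3296
σ²_T = Σσ²ᵢ + 2·Σσ_ij = 5.2796 + 2 × 1.5365 = 8.3526
α = (3/2)·(1 − 5.2796/8.3526) = 0.552

α = 0.552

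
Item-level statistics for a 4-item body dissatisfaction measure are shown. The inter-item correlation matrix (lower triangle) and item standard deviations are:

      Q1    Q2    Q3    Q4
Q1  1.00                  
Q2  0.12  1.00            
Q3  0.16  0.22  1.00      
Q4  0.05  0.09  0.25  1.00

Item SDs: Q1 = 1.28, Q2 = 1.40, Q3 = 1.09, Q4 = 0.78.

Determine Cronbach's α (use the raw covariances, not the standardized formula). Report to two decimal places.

Σσ²ᵢ = 1.28² + 1.40² + 1.09² + 0.78² = 5.3949
Covariances σ_ij = r_ij · s_i · s_j:
  σ(Q1,Q2) = 0.12 × 1.28 × 1.40 = 0.2150
  σ(Q1,Q3) = 0.16 × 1.28 × 1.09 = 0.2232
  σ(Q1,Q4) = 0.05 × 1.28 × 0.78 = 0.0499
  σ(Q2,Q3) = 0.22 × 1.40 × 1.09 = 0.3357
  σ(Q2,Q4) = 0.09 × 1.40 × 0.78 = 0.0983
  σ(Q3,Q4) = 0.25 × 1.09 × 0.78 = 0.2126
σ²_T = Σσ²ᵢ + 2·Σσ_ij = 5.3949 + 2 × 1.1347 = 7.6643
α = (4/3)·(1 − 5.3949/7.6643) = 0.39

α = 0.39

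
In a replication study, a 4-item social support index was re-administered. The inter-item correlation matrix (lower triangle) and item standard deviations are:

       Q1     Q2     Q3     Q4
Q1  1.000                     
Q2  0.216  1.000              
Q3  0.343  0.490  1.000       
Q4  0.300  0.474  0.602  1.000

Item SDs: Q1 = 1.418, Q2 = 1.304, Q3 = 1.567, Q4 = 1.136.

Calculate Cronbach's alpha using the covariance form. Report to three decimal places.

Σσ²ᵢ = 1.418² + 1.304² + 1.567² + 1.136² = 7.4571
Covariances σ_ij = r_ij · s_i · s_j:
  σ(Q1,Q2) = 0.216 × 1.418 × 1.304 = 0.3994
  σ(Q1,Q3) = 0.343 × 1.418 × 1.567 = 0.7621
  σ(Q1,Q4) = 0.300 × 1.418 × 1.136 = 0.4833
  σ(Q2,Q3) = 0.490 × 1.304 × 1.567 = 1.0013
  σ(Q2,Q4) = 0.474 × 1.304 × 1.136 = 0.7022
  σ(Q3,Q4) = 0.602 × 1.567 × 1.136 = 1.0716
σ²_T = Σσ²ᵢ + 2·Σσ_ij = 7.4571 + 2 × 4.4199 = 16.2969
α = (4/3)·(1 − 7.4571/16.2969) = 0.723

α = 0.723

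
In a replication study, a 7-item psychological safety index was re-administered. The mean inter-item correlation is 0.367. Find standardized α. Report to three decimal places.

standardized α = 0.802

Standardized α = k·r̄ / (1 + (k−1)·r̄) = 7 × 0.367 / (1 + 6 × 0.367)
  = 2.5690 / 3.2020 = 0.802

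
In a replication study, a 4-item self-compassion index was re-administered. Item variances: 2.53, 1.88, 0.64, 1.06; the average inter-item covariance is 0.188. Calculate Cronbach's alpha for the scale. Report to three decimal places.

ΣVar(i) = 2.53 + 1.88 + 0.64 + 1.06 = 6.11
Sum of the 6 distinct covariances = 6 × 0.188 = 1.128
total variance = ΣVar(i) + 2·Σcov = 6.11 + 2 × 1.128 = 8.366
α = (4/3)·(1 − 6.11/8.366) = 0.360

Cronbach's alpha = 0.360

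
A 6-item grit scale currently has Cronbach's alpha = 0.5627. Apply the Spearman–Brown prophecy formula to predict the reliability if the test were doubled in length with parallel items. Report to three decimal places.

predicted reliability = 0.720

Length factor m = 2
α' = m·α / (1 + (m−1)·α)
   = 2 × 0.5627 / (1 + (2 − 1) × 0.5627)
   = 1.1254 / 1.5627 = 0.720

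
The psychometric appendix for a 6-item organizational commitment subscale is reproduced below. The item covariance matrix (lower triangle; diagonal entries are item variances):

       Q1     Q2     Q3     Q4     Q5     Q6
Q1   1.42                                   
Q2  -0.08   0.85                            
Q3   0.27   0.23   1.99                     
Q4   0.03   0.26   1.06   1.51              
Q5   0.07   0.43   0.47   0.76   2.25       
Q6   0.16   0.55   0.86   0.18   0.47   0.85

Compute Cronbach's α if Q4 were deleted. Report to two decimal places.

Cronbach's α = 0.60

Remaining items: Q1, Q2, Q3, Q5, Q6 (k = 5).
ΣVar(i) = 1.42 + 0.85 + 1.99 + 2.25 + 0.85 = 7.36
total variance = 7.36 + 2 × 3.43 = 14.22
α (item deleted) = (5/4)·(1 − 7.36/14.22) = 0.60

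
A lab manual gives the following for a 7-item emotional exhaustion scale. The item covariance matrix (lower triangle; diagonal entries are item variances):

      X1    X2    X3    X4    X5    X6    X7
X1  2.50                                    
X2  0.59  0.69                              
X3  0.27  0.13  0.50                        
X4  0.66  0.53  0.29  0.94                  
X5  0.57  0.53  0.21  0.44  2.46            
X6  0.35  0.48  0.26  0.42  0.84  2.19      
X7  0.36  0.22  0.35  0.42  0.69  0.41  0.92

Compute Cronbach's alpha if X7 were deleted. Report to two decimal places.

α = 0.70

Remaining items: X1, X2, X3, X4, X5, X6 (k = 6).
ΣVar(i) = 2.50 + 0.69 + 0.50 + 0.94 + 2.46 + 2.19 = 9.28
σ²_total = 9.28 + 2 × 6.57 = 22.42
α (item deleted) = (6/5)·(1 − 9.28/22.42) = 0.70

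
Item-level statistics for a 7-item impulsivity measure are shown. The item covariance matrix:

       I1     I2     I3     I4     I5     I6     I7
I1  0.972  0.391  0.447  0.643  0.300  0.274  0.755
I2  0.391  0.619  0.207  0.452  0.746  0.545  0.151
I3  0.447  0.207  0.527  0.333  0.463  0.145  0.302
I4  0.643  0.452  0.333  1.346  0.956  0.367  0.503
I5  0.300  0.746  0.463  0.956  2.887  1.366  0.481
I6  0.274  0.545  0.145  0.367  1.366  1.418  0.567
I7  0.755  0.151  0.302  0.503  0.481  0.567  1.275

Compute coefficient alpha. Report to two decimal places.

Σσᵢ² = 0.972 + 0.619 + 0.527 + 1.346 + 2.887 + 1.418 + 1.275 = 9.044
Σ_{i<j} σ_ij = 10.394
Var(T) = 9.044 + 2 × 10.394 = 29.832
α = (k/(k−1))·(1 − Σσᵢ²/Var(T)) = (7/6)·(1 − 9.044/29.832) = 0.81

coefficient alpha = 0.81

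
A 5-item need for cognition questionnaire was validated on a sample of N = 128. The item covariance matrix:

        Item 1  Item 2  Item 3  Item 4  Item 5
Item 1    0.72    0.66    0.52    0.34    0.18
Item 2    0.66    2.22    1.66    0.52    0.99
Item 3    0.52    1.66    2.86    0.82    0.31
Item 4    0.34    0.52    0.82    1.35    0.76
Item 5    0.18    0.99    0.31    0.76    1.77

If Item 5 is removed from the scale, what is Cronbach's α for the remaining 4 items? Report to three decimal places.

Remaining items: Item 1, Item 2, Item 3, Item 4 (k = 4).
ΣVar(i) = 0.72 + 2.22 + 2.86 + 1.35 = 7.15
σ²_total = 7.15 + 2 × 4.52 = 16.19
α (item deleted) = (4/3)·(1 − 7.15/16.19) = 0.744

Cronbach's α = 0.744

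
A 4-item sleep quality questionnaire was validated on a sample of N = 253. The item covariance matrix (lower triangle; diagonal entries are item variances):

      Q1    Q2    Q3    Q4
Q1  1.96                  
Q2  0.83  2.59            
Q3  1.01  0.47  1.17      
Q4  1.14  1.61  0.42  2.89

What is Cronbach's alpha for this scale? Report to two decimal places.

α = 0.75

sum of item variances = 1.96 + 2.59 + 1.17 + 2.89 = 8.61
Sum of off-diagonal covariances = 5.48
total variance = 8.61 + 2 × 5.48 = 19.57
α = (k/(k−1))·(1 − sum of item variances/total variance) = (4/3)·(1 − 8.61/19.57) = 0.75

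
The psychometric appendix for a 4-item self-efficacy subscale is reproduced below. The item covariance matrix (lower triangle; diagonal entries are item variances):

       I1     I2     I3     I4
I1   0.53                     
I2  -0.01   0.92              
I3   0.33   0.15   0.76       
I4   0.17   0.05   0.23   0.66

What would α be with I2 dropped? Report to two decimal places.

α = 0.64

Remaining items: I1, I3, I4 (k = 3).
sum of item variances = 0.53 + 0.76 + 0.66 = 1.95
σ²_T = 1.95 + 2 × 0.73 = 3.41
α (item deleted) = (3/2)·(1 − 1.95/3.41) = 0.64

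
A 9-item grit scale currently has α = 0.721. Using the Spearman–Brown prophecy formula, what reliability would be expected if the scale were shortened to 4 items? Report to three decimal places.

predicted reliability = 0.535

Length factor m = 4/9 = 0.4444
α' = m·α / (1 − (1−m)·α)
   = 4/9 × 0.721 / (1 − (1 − 4/9) × 0.721)
   = 0.3204 / 0.5994 = 0.535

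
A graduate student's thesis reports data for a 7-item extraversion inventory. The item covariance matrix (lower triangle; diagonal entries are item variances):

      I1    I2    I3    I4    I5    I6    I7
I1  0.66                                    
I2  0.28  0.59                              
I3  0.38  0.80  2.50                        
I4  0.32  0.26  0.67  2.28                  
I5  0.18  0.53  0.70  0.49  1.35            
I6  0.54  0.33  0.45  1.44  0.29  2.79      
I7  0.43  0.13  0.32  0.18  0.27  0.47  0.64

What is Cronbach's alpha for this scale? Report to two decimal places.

Cronbach's alpha = 0.74

ΣVar(i) = 0.66 + 0.59 + 2.50 + 2.28 + 1.35 + 2.79 + 0.64 = 10.81
Sum of the distinct covariances = 9.46
σ²_total = 10.81 + 2 × 9.46 = 29.73
α = (k/(k−1))·(1 − ΣVar(i)/σ²_total) = (7/6)·(1 − 10.81/29.73) = 0.74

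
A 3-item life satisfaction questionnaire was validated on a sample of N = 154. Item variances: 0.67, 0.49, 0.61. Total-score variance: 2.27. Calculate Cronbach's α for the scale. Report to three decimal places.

α = 0.330

sum of item variances = 0.67 + 0.49 + 0.61 = 1.77
α = (k/(k−1))·(1 − sum of item variances/total variance) = (3/2)·(1 − 1.77/2.27) = 0.330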